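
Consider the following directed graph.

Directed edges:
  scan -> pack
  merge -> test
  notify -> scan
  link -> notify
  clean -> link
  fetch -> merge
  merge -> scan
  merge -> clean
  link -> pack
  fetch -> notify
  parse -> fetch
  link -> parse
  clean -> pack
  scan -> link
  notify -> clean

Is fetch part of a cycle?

fetch is on a cycle iff fetch can reach itself via ≥1 edge.
fetch → merge → clean → link → parse → fetch — yes.

Yes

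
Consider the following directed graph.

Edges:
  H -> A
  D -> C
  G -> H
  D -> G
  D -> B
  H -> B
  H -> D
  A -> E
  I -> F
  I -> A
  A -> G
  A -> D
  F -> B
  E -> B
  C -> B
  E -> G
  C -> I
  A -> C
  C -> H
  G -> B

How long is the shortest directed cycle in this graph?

For each vertex v, BFS finds the shortest path from v back to v.
The shortest such closed walk is A → G → H → A, length 3.

3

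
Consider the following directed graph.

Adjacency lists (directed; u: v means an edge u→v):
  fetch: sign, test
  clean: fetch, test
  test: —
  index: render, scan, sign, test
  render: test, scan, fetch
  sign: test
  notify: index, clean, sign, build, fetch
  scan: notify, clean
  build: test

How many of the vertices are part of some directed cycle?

4

A vertex is on a directed cycle iff it belongs to a strongly connected component of size ≥ 2 (or has a self-loop).
The vertices on cycles are {scan, index, notify, render} — 4 in total.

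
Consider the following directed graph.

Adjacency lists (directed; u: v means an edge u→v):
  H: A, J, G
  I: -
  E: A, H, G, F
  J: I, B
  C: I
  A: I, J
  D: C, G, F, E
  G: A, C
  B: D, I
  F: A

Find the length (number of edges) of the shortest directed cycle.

5

For each vertex v, BFS finds the shortest path from v back to v.
The shortest such closed walk is B → D → G → A → J → B, length 5.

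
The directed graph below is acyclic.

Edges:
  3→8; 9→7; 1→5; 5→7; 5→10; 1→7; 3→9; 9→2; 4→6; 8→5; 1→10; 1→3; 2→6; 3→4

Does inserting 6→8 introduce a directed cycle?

No

Adding 6→8 creates a cycle iff 8 can already reach 6.
Explore from 8: no path reaches 6. The graph stays acyclic.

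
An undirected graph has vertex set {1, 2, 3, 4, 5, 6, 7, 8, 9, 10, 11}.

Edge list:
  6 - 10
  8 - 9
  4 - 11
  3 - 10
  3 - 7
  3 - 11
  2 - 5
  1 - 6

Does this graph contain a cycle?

No

DFS, tracking each vertex's parent; an edge to a visited non-parent vertex closes a cycle.
Start from 5:
visit 5 (parent –)
  visit 2 (parent 5)
    2–5: parent, skip
visit 1 (parent –)
  visit 6 (parent 1)
    visit 10 (parent 6)
      visit 3 (parent 10)
        visit 7 (parent 3)
          7–3: parent, skip
        3–10: parent, skip
        visit 11 (parent 3)
          11–3: parent, skip
          visit 4 (parent 11)
            4–11: parent, skip
      10–6: parent, skip
    6–1: parent, skip
visit 8 (parent –)
  visit 9 (parent 8)
    9–8: parent, skip
No non-parent visited neighbor found — the graph is a forest.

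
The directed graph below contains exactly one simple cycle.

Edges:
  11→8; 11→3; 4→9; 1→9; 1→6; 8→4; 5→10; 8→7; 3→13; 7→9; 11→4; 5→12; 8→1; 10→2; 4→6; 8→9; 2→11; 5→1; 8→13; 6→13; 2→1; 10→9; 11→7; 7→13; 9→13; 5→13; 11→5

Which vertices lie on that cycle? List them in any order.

2, 5, 10, 11

DFS with gray/black marking from 11:
11 gray
  7 gray
    9 gray
      13 gray
      13 black
    9 black
    7→13: 13 black — skip
  7 black
  4 gray
    6 gray
      6→13: 13 black — skip
    6 black
    4→9: 9 black — skip
  4 black
  8 gray
    1 gray
      1→6: 6 black — skip
      1→9: 9 black — skip
    1 black
    8→13: 13 black — skip
    8→9: 9 black — skip
    8→7: 7 black — skip
    8→4: 4 black — skip
  8 black
  5 gray
    5→13: 13 black — skip
    10 gray
      2 gray
        2→11: 11 is gray → back edge
Back edge closes the cycle 11 → 5 → 10 → 2 → 11; its vertices are {2, 5, 10, 11}.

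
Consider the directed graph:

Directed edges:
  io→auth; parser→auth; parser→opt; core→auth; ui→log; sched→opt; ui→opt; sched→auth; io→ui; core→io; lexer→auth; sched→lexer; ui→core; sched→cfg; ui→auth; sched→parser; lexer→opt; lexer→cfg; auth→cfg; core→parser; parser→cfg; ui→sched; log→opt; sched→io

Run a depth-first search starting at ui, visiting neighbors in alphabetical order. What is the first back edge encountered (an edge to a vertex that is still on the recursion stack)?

DFS from ui (visiting neighbors in alphabetical order); mark gray on enter, black on exit:
ui gray
  auth gray
    cfg gray
    cfg black
  auth black
  core gray
    core→auth: auth black — skip
    io gray
      io→auth: auth black — skip
      io→ui: ui is gray → back edge
First back edge: io → ui.

io->ui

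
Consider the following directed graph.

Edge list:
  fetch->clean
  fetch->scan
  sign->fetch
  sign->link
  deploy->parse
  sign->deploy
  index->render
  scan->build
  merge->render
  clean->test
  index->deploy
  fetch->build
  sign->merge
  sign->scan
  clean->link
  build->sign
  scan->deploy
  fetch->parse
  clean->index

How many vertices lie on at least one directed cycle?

A vertex is on a directed cycle iff it belongs to a strongly connected component of size ≥ 2 (or has a self-loop).
The vertices on cycles are {scan, sign, build, fetch} — 4 in total.

4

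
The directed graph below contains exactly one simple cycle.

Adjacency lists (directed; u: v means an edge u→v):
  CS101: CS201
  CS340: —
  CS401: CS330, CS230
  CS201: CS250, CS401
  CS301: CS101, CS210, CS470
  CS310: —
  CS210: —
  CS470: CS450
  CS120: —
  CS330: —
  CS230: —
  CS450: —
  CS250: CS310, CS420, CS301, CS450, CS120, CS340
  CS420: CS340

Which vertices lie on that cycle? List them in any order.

DFS with gray/black marking from CS201:
CS201 gray
  CS250 gray
    CS310 gray
    CS310 black
    CS420 gray
      CS340 gray
      CS340 black
    CS420 black
    CS301 gray
      CS101 gray
        CS101→CS201: CS201 is gray → back edge
Back edge closes the cycle CS201 → CS250 → CS301 → CS101 → CS201; its vertices are {CS101, CS201, CS250, CS301}.

CS101, CS201, CS250, CS301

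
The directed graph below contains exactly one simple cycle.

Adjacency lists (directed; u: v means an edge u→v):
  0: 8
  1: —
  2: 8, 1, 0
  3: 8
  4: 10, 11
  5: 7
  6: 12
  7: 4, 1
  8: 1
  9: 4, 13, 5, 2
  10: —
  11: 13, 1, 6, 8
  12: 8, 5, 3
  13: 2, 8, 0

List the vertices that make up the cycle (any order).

DFS with gray/black marking from 4:
4 gray
  10 gray
  10 black
  11 gray
    13 gray
      2 gray
        8 gray
          1 gray
          1 black
        8 black
        2→1: 1 black — skip
        0 gray
          0→8: 8 black — skip
        0 black
      2 black
      13→8: 8 black — skip
      13→0: 0 black — skip
    13 black
    11→1: 1 black — skip
    6 gray
      12 gray
        12→8: 8 black — skip
        5 gray
          7 gray
            7→4: 4 is gray → back edge
Back edge closes the cycle 4 → 11 → 6 → 12 → 5 → 7 → 4; its vertices are {4, 5, 6, 7, 11, 12}.

4, 5, 6, 7, 11, 12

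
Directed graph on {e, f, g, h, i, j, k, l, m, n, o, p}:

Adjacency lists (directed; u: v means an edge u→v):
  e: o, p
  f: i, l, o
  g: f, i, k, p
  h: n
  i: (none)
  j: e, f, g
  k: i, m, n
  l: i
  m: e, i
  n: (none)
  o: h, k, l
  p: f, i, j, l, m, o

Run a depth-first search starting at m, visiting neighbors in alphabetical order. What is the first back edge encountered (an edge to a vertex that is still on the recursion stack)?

DFS from m (visiting neighbors in alphabetical order); mark gray on enter, black on exit:
m gray
  e gray
    o gray
      h gray
        n gray
        n black
      h black
      k gray
        i gray
        i black
        k→m: m is gray → back edge
First back edge: k → m.

k→m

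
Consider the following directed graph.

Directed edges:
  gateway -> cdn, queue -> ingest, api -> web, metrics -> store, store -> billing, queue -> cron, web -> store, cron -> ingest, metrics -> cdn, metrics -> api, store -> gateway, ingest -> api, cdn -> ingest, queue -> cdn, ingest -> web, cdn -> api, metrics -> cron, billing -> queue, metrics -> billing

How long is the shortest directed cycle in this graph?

For each vertex v, BFS finds the shortest path from v back to v.
The shortest such closed walk is billing → queue → ingest → web → store → billing, length 5.

5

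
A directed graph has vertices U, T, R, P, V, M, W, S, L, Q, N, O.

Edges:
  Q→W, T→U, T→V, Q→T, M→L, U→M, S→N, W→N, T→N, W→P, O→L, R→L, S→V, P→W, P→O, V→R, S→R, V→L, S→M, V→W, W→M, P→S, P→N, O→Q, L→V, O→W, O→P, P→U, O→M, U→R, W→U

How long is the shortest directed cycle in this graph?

For each vertex v, BFS finds the shortest path from v back to v.
The shortest such closed walk is O → P → O, length 2.

2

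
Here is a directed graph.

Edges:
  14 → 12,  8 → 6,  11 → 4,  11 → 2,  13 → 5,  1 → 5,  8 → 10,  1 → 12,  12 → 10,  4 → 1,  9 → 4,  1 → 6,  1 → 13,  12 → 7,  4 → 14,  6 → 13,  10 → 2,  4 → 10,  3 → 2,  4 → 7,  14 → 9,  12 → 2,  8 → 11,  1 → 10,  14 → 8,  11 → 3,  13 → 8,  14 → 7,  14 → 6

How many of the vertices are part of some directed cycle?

8

A vertex is on a directed cycle iff it belongs to a strongly connected component of size ≥ 2 (or has a self-loop).
The vertices on cycles are {1, 4, 6, 8, 9, 11, 13, 14} — 8 in total.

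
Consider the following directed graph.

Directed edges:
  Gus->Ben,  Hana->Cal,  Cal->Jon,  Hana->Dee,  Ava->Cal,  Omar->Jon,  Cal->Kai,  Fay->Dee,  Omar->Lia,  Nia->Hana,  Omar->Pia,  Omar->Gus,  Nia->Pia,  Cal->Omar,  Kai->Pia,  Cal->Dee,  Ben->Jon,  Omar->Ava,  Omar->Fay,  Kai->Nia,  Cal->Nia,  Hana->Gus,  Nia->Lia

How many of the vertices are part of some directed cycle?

A vertex is on a directed cycle iff it belongs to a strongly connected component of size ≥ 2 (or has a self-loop).
The vertices on cycles are {Ava, Cal, Kai, Nia, Hana, Omar} — 6 in total.

6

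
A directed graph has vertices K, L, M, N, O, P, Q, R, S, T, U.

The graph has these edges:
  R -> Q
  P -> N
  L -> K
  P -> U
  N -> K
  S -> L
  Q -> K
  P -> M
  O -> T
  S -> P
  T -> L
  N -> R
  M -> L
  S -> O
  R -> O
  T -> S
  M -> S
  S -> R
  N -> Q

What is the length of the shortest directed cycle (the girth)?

For each vertex v, BFS finds the shortest path from v back to v.
The shortest such closed walk is M → S → P → M, length 3.

3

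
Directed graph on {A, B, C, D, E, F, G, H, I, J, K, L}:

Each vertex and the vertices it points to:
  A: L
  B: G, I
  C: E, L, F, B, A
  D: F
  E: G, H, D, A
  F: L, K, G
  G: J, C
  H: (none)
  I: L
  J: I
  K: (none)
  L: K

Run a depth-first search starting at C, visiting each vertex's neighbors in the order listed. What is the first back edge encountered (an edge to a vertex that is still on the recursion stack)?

G->C

DFS from C (visiting each vertex's neighbors in the order listed); mark gray on enter, black on exit:
C gray
  E gray
    G gray
      J gray
        I gray
          L gray
            K gray
            K black
          L black
        I black
      J black
      G→C: C is gray → back edge
First back edge: G → C.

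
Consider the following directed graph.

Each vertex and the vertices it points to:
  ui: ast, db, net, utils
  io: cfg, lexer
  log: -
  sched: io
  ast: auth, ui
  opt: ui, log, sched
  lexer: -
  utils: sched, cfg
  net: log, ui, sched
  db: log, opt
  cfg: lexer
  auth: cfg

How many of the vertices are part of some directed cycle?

5

A vertex is on a directed cycle iff it belongs to a strongly connected component of size ≥ 2 (or has a self-loop).
The vertices on cycles are {db, ui, ast, net, opt} — 5 in total.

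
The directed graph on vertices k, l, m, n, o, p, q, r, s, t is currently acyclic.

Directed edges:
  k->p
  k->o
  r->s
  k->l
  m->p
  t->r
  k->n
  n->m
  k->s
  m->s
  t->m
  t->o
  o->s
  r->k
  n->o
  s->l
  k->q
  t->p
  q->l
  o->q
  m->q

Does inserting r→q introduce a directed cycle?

Adding r→q creates a cycle iff q can already reach r.
Explore from q: no path reaches r. The graph stays acyclic.

No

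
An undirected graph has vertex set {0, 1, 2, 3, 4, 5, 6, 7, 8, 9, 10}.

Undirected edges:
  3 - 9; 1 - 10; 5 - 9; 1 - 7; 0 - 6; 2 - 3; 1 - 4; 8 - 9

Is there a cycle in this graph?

DFS, tracking each vertex's parent; an edge to a visited non-parent vertex closes a cycle.
Start from 3:
visit 3 (parent –)
  visit 2 (parent 3)
    2–3: parent, skip
  visit 9 (parent 3)
    visit 8 (parent 9)
      8–9: parent, skip
    visit 5 (parent 9)
      5–9: parent, skip
    9–3: parent, skip
visit 0 (parent –)
  visit 6 (parent 0)
    6–0: parent, skip
visit 1 (parent –)
  visit 7 (parent 1)
    7–1: parent, skip
  visit 10 (parent 1)
    10–1: parent, skip
  visit 4 (parent 1)
    4–1: parent, skip
No non-parent visited neighbor found — the graph is a forest.

No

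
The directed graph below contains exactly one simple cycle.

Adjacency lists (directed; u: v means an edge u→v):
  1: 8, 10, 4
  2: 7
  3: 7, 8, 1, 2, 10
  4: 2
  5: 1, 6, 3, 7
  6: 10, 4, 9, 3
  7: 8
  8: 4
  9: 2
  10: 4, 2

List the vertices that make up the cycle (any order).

2, 4, 7, 8

DFS with gray/black marking from 7:
7 gray
  8 gray
    4 gray
      2 gray
        2→7: 7 is gray → back edge
Back edge closes the cycle 7 → 8 → 4 → 2 → 7; its vertices are {2, 4, 7, 8}.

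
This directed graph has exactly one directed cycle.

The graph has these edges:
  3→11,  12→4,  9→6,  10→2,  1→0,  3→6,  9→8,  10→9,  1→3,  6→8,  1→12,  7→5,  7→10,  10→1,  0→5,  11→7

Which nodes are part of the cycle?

DFS with gray/black marking from 10:
10 gray
  9 gray
    8 gray
    8 black
    6 gray
      6→8: 8 black — skip
    6 black
  9 black
  2 gray
  2 black
  1 gray
    0 gray
      5 gray
      5 black
    0 black
    3 gray
      11 gray
        7 gray
          7→10: 10 is gray → back edge
Back edge closes the cycle 10 → 1 → 3 → 11 → 7 → 10; its vertices are {1, 3, 7, 10, 11}.

1, 3, 7, 10, 11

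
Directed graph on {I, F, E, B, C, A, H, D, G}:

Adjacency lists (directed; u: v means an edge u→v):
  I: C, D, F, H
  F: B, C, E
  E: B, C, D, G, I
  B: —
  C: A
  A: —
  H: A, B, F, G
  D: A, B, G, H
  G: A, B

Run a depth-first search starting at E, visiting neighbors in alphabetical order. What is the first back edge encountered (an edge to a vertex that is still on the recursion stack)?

F->E

DFS from E (visiting neighbors in alphabetical order); mark gray on enter, black on exit:
E gray
  B gray
  B black
  C gray
    A gray
    A black
  C black
  D gray
    D→A: A black — skip
    D→B: B black — skip
    G gray
      G→A: A black — skip
      G→B: B black — skip
    G black
    H gray
      H→A: A black — skip
      H→B: B black — skip
      F gray
        F→B: B black — skip
        F→C: C black — skip
        F→E: E is gray → back edge
First back edge: F → E.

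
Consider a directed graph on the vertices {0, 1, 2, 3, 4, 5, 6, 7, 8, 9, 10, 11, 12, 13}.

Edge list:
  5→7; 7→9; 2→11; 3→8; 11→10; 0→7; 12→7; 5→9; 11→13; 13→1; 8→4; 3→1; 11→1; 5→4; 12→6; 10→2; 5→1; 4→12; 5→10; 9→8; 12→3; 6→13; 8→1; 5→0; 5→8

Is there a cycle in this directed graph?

DFS with white/gray/black marking, starting from 3:
3 gray
  8 gray
    1 gray
    1 black
    4 gray
      12 gray
        12→3: 3 is gray → back edge
Back edge found, so a cycle exists: 3 → 8 → 4 → 12 → 3.

Yes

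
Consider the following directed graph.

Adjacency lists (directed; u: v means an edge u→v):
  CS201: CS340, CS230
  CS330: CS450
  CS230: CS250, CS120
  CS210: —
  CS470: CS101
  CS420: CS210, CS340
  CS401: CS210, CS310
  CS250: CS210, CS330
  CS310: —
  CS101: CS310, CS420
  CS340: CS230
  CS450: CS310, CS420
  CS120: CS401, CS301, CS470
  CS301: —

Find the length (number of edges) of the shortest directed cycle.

6

For each vertex v, BFS finds the shortest path from v back to v.
The shortest such closed walk is CS340 → CS230 → CS250 → CS330 → CS450 → CS420 → CS340, length 6.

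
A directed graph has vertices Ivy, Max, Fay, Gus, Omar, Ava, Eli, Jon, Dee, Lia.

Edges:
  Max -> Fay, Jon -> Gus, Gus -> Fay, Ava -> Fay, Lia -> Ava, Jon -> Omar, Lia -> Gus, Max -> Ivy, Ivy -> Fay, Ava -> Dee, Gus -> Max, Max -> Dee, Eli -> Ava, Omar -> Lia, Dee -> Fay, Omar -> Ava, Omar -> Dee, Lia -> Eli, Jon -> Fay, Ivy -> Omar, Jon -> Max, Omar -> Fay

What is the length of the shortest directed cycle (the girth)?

5

For each vertex v, BFS finds the shortest path from v back to v.
The shortest such closed walk is Omar → Lia → Gus → Max → Ivy → Omar, length 5.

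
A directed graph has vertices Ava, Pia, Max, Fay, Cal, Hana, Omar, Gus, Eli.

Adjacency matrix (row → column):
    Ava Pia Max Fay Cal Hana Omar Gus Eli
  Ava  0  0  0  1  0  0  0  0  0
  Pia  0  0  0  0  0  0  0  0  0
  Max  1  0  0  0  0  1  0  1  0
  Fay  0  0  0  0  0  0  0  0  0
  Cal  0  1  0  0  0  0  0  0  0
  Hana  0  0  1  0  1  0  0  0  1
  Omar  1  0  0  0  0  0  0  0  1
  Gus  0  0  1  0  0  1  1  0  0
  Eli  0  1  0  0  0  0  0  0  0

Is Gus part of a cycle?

Yes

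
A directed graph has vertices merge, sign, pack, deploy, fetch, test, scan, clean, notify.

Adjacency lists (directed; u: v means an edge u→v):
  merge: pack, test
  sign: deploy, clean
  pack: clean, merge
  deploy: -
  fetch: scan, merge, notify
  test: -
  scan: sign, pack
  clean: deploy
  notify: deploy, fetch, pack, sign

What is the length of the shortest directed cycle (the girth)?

2

For each vertex v, BFS finds the shortest path from v back to v.
The shortest such closed walk is fetch → notify → fetch, length 2.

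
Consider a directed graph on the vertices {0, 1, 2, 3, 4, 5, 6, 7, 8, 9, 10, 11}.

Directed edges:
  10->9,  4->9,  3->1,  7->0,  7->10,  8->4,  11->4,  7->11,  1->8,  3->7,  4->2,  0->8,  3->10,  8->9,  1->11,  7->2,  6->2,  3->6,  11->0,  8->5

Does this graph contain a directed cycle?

No

DFS with white/gray/black marking, starting from 1:
1 gray
  11 gray
    0 gray
      8 gray
        5 gray
        5 black
        4 gray
          9 gray
          9 black
          2 gray
          2 black
        4 black
        8→9: 9 black — skip
      8 black
    0 black
    11→4: 4 black — skip
  11 black
  1→8: 8 black — skip
1 black
3 gray
  6 gray
    6→2: 2 black — skip
  6 black
  10 gray
    10→9: 9 black — skip
  10 black
  7 gray
    7→11: 11 black — skip
    7→2: 2 black — skip
    7→0: 0 black — skip
    7→10: 10 black — skip
  7 black
  3→1: 1 black — skip
3 black
Every edge goes to a white or black vertex — no back edge, so the graph is acyclic.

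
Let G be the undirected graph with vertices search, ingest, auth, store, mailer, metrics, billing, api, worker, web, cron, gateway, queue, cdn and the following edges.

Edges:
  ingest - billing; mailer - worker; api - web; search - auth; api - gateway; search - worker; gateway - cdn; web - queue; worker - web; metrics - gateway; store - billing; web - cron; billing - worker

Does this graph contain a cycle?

No

DFS, tracking each vertex's parent; an edge to a visited non-parent vertex closes a cycle.
Start from search:
visit search (parent –)
  visit worker (parent search)
    visit billing (parent worker)
      visit store (parent billing)
        store–billing: parent, skip
      visit ingest (parent billing)
        ingest–billing: parent, skip
      billing–worker: parent, skip
    visit web (parent worker)
      visit cron (parent web)
        cron–web: parent, skip
      visit queue (parent web)
        queue–web: parent, skip
      web–worker: parent, skip
      visit api (parent web)
        api–web: parent, skip
        visit gateway (parent api)
          visit metrics (parent gateway)
            metrics–gateway: parent, skip
          visit cdn (parent gateway)
            cdn–gateway: parent, skip
          gateway–api: parent, skip
    worker–search: parent, skip
    visit mailer (parent worker)
      mailer–worker: parent, skip
  visit auth (parent search)
    auth–search: parent, skip
No non-parent visited neighbor found — the graph is a forest.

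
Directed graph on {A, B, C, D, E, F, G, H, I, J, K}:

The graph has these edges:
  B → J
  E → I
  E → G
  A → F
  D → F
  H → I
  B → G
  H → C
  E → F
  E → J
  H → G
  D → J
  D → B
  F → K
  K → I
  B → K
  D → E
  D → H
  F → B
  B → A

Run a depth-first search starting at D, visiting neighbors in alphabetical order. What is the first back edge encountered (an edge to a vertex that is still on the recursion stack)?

F→B

DFS from D (visiting neighbors in alphabetical order); mark gray on enter, black on exit:
D gray
  B gray
    A gray
      F gray
        F→B: B is gray → back edge
First back edge: F → B.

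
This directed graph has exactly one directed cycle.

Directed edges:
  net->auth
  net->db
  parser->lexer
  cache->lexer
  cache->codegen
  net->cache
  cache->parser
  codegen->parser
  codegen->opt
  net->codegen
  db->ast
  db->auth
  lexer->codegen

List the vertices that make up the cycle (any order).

DFS with gray/black marking from codegen:
codegen gray
  parser gray
    lexer gray
      lexer→codegen: codegen is gray → back edge
Back edge closes the cycle codegen → parser → lexer → codegen; its vertices are {lexer, parser, codegen}.

lexer, parser, codegen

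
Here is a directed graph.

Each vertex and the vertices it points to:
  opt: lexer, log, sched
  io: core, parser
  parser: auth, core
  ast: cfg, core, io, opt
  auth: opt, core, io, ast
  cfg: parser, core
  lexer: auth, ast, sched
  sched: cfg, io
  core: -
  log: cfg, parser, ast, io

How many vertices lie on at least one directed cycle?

9

A vertex is on a directed cycle iff it belongs to a strongly connected component of size ≥ 2 (or has a self-loop).
The vertices on cycles are {io, ast, cfg, log, opt, auth, lexer, sched, parser} — 9 in total.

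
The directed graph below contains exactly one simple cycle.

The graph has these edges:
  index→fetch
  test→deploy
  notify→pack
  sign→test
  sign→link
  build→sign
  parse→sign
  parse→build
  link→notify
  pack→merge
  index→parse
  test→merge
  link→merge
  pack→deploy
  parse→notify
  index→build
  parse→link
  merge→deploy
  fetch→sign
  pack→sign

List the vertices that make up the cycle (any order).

link, pack, sign, notify

DFS with gray/black marking from sign:
sign gray
  link gray
    notify gray
      pack gray
        merge gray
          deploy gray
          deploy black
        merge black
        pack→sign: sign is gray → back edge
Back edge closes the cycle sign → link → notify → pack → sign; its vertices are {link, pack, sign, notify}.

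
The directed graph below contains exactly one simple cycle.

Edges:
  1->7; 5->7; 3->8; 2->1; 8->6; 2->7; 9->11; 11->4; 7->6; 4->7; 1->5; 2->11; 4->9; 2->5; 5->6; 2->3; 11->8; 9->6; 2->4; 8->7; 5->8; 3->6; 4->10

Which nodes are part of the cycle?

DFS with gray/black marking from 11:
11 gray
  4 gray
    9 gray
      6 gray
      6 black
      9→11: 11 is gray → back edge
Back edge closes the cycle 11 → 4 → 9 → 11; its vertices are {4, 9, 11}.

4, 9, 11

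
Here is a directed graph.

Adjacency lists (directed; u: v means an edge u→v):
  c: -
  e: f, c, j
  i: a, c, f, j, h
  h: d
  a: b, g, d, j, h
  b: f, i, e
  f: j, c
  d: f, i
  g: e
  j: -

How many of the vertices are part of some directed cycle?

A vertex is on a directed cycle iff it belongs to a strongly connected component of size ≥ 2 (or has a self-loop).
The vertices on cycles are {a, b, d, h, i} — 5 in total.

5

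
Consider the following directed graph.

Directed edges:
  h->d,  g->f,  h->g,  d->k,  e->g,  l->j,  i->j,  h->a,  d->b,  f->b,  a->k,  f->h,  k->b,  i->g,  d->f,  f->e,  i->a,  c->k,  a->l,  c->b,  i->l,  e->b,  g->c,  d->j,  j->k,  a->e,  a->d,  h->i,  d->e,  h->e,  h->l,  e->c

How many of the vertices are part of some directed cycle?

7

A vertex is on a directed cycle iff it belongs to a strongly connected component of size ≥ 2 (or has a self-loop).
The vertices on cycles are {a, d, e, f, g, h, i} — 7 in total.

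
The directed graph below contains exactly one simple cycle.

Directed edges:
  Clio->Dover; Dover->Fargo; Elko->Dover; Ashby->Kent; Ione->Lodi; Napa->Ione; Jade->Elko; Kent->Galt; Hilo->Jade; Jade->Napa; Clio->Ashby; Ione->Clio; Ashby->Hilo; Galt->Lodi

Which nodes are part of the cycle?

DFS with gray/black marking from Clio:
Clio gray
  Ashby gray
    Kent gray
      Galt gray
        Lodi gray
        Lodi black
      Galt black
    Kent black
    Hilo gray
      Jade gray
        Napa gray
          Ione gray
            Ione→Clio: Clio is gray → back edge
Back edge closes the cycle Clio → Ashby → Hilo → Jade → Napa → Ione → Clio; its vertices are {Clio, Hilo, Ione, Jade, Napa, Ashby}.

Clio, Hilo, Ione, Jade, Napa, Ashby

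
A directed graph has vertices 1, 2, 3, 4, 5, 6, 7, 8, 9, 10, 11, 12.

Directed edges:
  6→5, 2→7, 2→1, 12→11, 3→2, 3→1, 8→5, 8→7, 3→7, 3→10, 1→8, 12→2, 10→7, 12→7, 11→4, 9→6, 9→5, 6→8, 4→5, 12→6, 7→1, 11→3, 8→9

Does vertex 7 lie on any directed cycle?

7 is on a cycle iff 7 can reach itself via ≥1 edge.
7 → 1 → 8 → 7 — yes.

Yes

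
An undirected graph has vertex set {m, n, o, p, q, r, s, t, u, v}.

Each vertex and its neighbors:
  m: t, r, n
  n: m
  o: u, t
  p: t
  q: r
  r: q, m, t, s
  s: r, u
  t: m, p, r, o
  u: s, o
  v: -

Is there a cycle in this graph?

Yes

DFS, tracking each vertex's parent; an edge to a visited non-parent vertex closes a cycle.
Start from m:
visit m (parent –)
  visit t (parent m)
    t–m: parent, skip
    visit p (parent t)
      p–t: parent, skip
    visit r (parent t)
      visit q (parent r)
        q–r: parent, skip
      r–m: m visited and ≠ parent → cycle
Cycle: m – t – r – m.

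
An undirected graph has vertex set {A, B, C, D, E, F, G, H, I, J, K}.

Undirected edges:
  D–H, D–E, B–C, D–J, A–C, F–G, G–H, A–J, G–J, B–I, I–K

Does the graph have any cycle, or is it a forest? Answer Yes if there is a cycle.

Yes

DFS, tracking each vertex's parent; an edge to a visited non-parent vertex closes a cycle.
Start from F:
visit F (parent –)
  visit G (parent F)
    G–F: parent, skip
    visit J (parent G)
      visit D (parent J)
        visit E (parent D)
          E–D: parent, skip
        D–J: parent, skip
        visit H (parent D)
          H–G: G visited and ≠ parent → cycle
Cycle: G – J – D – H – G.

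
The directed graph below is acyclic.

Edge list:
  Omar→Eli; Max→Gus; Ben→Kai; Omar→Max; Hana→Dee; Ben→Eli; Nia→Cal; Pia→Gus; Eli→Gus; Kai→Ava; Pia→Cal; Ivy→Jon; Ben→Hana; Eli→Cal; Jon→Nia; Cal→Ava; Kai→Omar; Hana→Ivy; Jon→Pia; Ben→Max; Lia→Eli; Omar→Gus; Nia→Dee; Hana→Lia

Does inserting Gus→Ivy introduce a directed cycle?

Yes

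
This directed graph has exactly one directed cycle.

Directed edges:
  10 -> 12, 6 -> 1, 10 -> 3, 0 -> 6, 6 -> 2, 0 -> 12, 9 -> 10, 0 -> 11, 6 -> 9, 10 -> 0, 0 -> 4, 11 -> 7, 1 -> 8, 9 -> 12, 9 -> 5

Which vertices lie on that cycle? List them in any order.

DFS with gray/black marking from 6:
6 gray
  2 gray
  2 black
  1 gray
    8 gray
    8 black
  1 black
  9 gray
    12 gray
    12 black
    5 gray
    5 black
    10 gray
      10→12: 12 black — skip
      0 gray
        4 gray
        4 black
        0→12: 12 black — skip
        0→6: 6 is gray → back edge
Back edge closes the cycle 6 → 9 → 10 → 0 → 6; its vertices are {0, 6, 9, 10}.

0, 6, 9, 10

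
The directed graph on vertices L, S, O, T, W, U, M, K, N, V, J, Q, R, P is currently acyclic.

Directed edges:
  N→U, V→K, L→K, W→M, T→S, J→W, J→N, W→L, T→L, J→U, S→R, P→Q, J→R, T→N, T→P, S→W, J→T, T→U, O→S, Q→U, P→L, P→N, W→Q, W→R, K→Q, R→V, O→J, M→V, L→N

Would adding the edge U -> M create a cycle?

Yes

Adding U→M creates a cycle iff M can already reach U.
Path from M: M → V → K → Q → U.
So M → … → U → M is a cycle.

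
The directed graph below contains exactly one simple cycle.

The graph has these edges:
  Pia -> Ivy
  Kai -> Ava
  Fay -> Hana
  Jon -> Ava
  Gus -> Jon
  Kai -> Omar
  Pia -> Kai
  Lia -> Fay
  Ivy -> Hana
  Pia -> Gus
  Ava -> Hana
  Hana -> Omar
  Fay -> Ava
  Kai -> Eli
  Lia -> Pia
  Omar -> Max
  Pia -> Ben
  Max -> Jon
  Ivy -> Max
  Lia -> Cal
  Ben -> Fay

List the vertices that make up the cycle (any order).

DFS with gray/black marking from Omar:
Omar gray
  Max gray
    Jon gray
      Ava gray
        Hana gray
          Hana→Omar: Omar is gray → back edge
Back edge closes the cycle Omar → Max → Jon → Ava → Hana → Omar; its vertices are {Ava, Jon, Max, Hana, Omar}.

Ava, Jon, Max, Hana, Omar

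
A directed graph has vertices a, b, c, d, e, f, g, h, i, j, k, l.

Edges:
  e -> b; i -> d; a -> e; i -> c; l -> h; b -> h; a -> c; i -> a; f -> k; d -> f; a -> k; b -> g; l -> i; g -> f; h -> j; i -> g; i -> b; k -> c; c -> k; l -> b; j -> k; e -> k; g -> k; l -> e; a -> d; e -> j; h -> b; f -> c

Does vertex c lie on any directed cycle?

c is on a cycle iff c can reach itself via ≥1 edge.
c → k → c — yes.

Yes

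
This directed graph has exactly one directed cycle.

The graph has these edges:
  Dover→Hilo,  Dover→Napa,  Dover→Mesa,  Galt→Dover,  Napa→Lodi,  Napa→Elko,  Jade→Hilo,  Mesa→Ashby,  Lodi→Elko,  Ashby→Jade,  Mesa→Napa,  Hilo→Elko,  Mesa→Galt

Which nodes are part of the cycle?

DFS with gray/black marking from Mesa:
Mesa gray
  Galt gray
    Dover gray
      Hilo gray
        Elko gray
        Elko black
      Hilo black
      Napa gray
        Napa→Elko: Elko black — skip
        Lodi gray
          Lodi→Elko: Elko black — skip
        Lodi black
      Napa black
      Dover→Mesa: Mesa is gray → back edge
Back edge closes the cycle Mesa → Galt → Dover → Mesa; its vertices are {Galt, Mesa, Dover}.

Galt, Mesa, Dover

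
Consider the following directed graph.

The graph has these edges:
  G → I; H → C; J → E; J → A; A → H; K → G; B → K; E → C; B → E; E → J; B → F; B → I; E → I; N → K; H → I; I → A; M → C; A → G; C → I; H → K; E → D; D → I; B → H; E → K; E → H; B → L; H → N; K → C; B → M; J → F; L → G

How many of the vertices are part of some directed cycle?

A vertex is on a directed cycle iff it belongs to a strongly connected component of size ≥ 2 (or has a self-loop).
The vertices on cycles are {A, C, E, G, H, I, J, K, N} — 9 in total.

9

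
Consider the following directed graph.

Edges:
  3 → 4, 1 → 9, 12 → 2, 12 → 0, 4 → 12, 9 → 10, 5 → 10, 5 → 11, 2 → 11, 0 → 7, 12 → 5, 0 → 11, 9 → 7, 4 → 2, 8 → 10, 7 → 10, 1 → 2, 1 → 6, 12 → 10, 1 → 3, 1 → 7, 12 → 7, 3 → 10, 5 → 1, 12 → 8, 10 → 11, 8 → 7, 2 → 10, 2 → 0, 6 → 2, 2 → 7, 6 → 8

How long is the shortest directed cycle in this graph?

5

For each vertex v, BFS finds the shortest path from v back to v.
The shortest such closed walk is 1 → 3 → 4 → 12 → 5 → 1, length 5.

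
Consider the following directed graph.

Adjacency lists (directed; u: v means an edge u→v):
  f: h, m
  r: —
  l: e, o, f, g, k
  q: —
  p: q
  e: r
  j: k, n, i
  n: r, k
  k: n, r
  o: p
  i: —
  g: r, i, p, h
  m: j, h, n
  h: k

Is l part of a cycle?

l lies on a cycle iff there is a path from l back to itself.
Exploring from l, it never reaches itself; equivalently, its strongly connected component is a singleton.

No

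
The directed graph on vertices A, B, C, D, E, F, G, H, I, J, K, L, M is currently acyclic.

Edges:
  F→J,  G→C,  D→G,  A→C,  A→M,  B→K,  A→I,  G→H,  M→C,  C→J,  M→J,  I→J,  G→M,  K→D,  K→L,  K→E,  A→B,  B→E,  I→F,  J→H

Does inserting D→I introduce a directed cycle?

No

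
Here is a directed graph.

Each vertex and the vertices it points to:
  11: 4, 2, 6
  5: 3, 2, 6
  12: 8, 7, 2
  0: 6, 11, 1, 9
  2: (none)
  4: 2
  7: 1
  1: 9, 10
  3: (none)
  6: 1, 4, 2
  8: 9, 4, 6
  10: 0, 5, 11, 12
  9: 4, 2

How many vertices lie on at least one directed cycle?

A vertex is on a directed cycle iff it belongs to a strongly connected component of size ≥ 2 (or has a self-loop).
The vertices on cycles are {0, 1, 5, 6, 7, 8, 10, 11, 12} — 9 in total.

9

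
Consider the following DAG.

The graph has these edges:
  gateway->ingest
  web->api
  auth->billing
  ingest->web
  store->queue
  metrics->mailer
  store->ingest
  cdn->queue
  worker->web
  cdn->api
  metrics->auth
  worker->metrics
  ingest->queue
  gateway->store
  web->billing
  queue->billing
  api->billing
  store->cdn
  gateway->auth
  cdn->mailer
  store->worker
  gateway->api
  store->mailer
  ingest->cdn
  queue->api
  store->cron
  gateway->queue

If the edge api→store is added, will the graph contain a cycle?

Yes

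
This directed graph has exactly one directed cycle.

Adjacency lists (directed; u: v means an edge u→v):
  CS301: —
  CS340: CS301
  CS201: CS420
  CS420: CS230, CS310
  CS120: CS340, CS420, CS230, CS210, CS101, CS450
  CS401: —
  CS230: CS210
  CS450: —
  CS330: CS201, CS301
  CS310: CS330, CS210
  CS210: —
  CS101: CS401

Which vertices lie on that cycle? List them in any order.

CS201, CS310, CS330, CS420

DFS with gray/black marking from CS420:
CS420 gray
  CS230 gray
    CS210 gray
    CS210 black
  CS230 black
  CS310 gray
    CS330 gray
      CS201 gray
        CS201→CS420: CS420 is gray → back edge
Back edge closes the cycle CS420 → CS310 → CS330 → CS201 → CS420; its vertices are {CS201, CS310, CS330, CS420}.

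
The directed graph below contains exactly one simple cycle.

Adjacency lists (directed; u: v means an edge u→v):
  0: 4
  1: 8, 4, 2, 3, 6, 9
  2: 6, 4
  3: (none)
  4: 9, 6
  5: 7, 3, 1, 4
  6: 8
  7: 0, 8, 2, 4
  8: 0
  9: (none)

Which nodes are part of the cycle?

DFS with gray/black marking from 0:
0 gray
  4 gray
    9 gray
    9 black
    6 gray
      8 gray
        8→0: 0 is gray → back edge
Back edge closes the cycle 0 → 4 → 6 → 8 → 0; its vertices are {0, 4, 6, 8}.

0, 4, 6, 8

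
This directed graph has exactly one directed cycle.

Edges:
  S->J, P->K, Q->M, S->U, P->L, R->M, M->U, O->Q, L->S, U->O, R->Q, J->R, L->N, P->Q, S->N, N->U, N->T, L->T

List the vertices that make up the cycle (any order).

DFS with gray/black marking from U:
U gray
  O gray
    Q gray
      M gray
        M→U: U is gray → back edge
Back edge closes the cycle U → O → Q → M → U; its vertices are {M, O, Q, U}.

M, O, Q, U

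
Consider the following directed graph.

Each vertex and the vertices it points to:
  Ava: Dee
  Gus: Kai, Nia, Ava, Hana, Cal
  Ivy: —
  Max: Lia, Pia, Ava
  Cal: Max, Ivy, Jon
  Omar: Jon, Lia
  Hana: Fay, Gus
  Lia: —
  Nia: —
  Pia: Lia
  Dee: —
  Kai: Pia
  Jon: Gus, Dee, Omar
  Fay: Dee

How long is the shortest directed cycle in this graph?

2

For each vertex v, BFS finds the shortest path from v back to v.
The shortest such closed walk is Gus → Hana → Gus, length 2.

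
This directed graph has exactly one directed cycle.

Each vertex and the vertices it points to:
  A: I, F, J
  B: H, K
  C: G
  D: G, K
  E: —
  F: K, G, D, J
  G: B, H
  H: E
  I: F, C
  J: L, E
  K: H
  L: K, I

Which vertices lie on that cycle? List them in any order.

F, I, J, L

DFS with gray/black marking from I:
I gray
  F gray
    K gray
      H gray
        E gray
        E black
      H black
    K black
    G gray
      B gray
        B→H: H black — skip
        B→K: K black — skip
      B black
      G→H: H black — skip
    G black
    D gray
      D→G: G black — skip
      D→K: K black — skip
    D black
    J gray
      L gray
        L→K: K black — skip
        L→I: I is gray → back edge
Back edge closes the cycle I → F → J → L → I; its vertices are {F, I, J, L}.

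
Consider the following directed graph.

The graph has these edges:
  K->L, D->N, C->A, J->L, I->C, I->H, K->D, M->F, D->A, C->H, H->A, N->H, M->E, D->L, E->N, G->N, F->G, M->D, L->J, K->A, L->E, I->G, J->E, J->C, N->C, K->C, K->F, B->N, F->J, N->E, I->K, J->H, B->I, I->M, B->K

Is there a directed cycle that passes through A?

No

A lies on a cycle iff there is a path from A back to itself.
Exploring from A, it never reaches itself; equivalently, its strongly connected component is a singleton.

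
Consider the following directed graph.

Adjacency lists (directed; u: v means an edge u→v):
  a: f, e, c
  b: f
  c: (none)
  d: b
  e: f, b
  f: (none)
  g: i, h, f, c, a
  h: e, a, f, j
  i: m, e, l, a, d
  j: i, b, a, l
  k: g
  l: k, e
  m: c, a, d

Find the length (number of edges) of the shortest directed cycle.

For each vertex v, BFS finds the shortest path from v back to v.
The shortest such closed walk is l → k → g → i → l, length 4.

4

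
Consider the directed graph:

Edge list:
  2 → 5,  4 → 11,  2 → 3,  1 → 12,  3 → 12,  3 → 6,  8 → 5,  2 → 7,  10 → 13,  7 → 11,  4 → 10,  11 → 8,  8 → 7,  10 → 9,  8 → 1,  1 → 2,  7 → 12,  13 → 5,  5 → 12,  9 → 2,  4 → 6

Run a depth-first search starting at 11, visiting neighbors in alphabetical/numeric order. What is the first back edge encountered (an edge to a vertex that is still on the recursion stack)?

DFS from 11 (visiting neighbors in alphabetical/numeric order); mark gray on enter, black on exit:
11 gray
  8 gray
    1 gray
      2 gray
        3 gray
          6 gray
          6 black
          12 gray
          12 black
        3 black
        5 gray
          5→12: 12 black — skip
        5 black
        7 gray
          7→11: 11 is gray → back edge
First back edge: 7 → 11.

7→11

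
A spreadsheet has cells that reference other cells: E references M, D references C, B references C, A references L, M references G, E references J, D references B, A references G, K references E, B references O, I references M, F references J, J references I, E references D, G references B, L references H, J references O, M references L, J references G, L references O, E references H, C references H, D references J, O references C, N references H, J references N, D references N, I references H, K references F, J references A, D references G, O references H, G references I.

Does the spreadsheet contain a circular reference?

Yes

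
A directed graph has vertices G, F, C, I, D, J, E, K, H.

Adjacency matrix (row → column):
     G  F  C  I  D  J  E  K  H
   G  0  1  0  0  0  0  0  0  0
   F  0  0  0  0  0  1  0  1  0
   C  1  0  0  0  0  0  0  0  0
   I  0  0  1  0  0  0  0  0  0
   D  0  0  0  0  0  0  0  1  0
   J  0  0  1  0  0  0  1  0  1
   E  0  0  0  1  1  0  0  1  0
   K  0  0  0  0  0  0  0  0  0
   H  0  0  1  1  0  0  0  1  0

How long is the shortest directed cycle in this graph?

For each vertex v, BFS finds the shortest path from v back to v.
The shortest such closed walk is J → C → G → F → J, length 4.

4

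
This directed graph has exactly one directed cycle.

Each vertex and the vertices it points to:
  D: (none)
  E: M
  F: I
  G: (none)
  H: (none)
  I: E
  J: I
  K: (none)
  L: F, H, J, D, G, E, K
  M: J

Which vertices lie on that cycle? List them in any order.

DFS with gray/black marking from E:
E gray
  M gray
    J gray
      I gray
        I→E: E is gray → back edge
Back edge closes the cycle E → M → J → I → E; its vertices are {E, I, J, M}.

E, I, J, M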